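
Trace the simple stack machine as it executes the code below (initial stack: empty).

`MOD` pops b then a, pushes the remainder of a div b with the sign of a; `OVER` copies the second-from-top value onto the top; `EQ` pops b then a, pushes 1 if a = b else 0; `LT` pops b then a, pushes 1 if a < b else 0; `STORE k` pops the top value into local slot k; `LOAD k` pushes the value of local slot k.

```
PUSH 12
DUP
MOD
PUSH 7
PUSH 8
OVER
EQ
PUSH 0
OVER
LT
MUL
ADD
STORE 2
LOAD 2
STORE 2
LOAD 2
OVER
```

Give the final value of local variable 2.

7

PUSH 12 : [12]
DUP     : [12, 12]
MOD     : [0]
PUSH 7  : [0, 7]
PUSH 8  : [0, 7, 8]
OVER    : [0, 7, 8, 7]
EQ      : [0, 7, 0]
PUSH 0  : [0, 7, 0, 0]
OVER    : [0, 7, 0, 0, 0]
LT      : [0, 7, 0, 0]
MUL     : [0, 7, 0]
ADD     : [0, 7]
STORE 2 : [0]
LOAD 2  : [0, 7]
STORE 2 : [0]
LOAD 2  : [0, 7]
OVER    : [0, 7, 0]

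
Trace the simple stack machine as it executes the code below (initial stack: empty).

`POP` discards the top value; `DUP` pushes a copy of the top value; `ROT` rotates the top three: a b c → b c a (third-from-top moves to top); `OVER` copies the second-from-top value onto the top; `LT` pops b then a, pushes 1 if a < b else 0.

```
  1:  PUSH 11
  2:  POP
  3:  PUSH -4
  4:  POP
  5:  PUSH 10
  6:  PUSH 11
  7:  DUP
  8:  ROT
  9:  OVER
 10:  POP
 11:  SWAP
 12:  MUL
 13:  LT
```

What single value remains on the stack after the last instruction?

1

PUSH 11  [11]
POP      []
PUSH -4  [-4]
POP      []
PUSH 10  [10]
PUSH 11  [10, 11]
DUP      [10, 11, 11]
ROT      [11, 11, 10]
OVER     [11, 11, 10, 11]
POP      [11, 11, 10]
SWAP     [11, 10, 11]
MUL      [11, 110]
LT       [1]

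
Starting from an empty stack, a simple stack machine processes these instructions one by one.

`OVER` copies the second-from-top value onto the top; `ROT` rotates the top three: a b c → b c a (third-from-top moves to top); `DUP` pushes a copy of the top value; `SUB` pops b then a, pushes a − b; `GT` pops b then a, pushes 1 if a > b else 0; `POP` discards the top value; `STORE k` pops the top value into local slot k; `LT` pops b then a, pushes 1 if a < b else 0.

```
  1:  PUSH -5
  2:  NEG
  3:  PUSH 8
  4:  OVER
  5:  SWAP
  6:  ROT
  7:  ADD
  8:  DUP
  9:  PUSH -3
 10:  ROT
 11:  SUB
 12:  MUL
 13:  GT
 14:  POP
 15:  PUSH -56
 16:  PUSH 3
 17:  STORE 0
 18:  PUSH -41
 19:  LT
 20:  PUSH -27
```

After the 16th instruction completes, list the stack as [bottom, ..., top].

[-56, 3]

PUSH -5  -> -5
NEG      -> 5
PUSH 8   -> 5 8
OVER     -> 5 8 5
SWAP     -> 5 5 8
ROT      -> 5 8 5
ADD      -> 5 13
DUP      -> 5 13 13
PUSH -3  -> 5 13 13 -3
ROT      -> 5 13 -3 13
SUB      -> 5 13 -16
MUL      -> 5 -208
GT       -> 1
POP      -> (empty)
PUSH -56 -> -56
PUSH 3   -> -56 3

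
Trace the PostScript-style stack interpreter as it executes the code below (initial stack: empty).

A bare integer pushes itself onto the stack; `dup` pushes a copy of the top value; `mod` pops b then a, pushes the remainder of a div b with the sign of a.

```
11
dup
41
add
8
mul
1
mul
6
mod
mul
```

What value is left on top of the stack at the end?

11  : 11
dup : 11 11
41  : 11 11 41
add : 11 52
8   : 11 52 8
mul : 11 416
1   : 11 416 1
mul : 11 416
6   : 11 416 6
mod : 11 2
mul : 22

22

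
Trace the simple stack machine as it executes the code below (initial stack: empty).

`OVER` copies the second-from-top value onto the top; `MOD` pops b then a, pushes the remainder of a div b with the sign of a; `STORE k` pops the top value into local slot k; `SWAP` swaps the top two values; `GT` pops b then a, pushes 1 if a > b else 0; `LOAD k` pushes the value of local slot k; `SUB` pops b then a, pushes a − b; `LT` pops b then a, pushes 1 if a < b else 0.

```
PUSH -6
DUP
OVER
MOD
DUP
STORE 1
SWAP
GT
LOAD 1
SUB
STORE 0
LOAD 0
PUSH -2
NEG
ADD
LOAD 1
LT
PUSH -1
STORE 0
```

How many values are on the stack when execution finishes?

1

PUSH -6 → -6
DUP     → -6 -6
OVER    → -6 -6 -6
MOD     → -6 0
DUP     → -6 0 0
STORE 1 → -6 0
SWAP    → 0 -6
GT      → 1
LOAD 1  → 1 0
SUB     → 1
STORE 0 → (empty)
LOAD 0  → 1
PUSH -2 → 1 -2
NEG     → 1 2
ADD     → 3
LOAD 1  → 3 0
LT      → 0
PUSH -1 → 0 -1
STORE 0 → 0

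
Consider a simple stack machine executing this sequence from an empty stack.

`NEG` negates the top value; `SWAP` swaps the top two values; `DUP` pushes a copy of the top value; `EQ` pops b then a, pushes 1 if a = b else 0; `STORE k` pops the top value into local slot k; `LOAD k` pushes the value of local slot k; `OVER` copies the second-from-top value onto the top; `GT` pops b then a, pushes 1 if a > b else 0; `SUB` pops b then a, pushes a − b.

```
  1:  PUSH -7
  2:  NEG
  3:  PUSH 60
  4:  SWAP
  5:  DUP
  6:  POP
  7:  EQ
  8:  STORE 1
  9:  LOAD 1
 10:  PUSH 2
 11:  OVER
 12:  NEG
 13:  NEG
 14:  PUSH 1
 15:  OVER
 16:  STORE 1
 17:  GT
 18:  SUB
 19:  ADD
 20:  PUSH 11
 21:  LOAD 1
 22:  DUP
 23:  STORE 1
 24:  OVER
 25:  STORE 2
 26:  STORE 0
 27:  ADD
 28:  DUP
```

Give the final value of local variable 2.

PUSH -7 → -7
NEG     → 7
PUSH 60 → 7 60
SWAP    → 60 7
DUP     → 60 7 7
POP     → 60 7
EQ      → 0
STORE 1 → (empty)
LOAD 1  → 0
PUSH 2  → 0 2
OVER    → 0 2 0
NEG     → 0 2 0
NEG     → 0 2 0
PUSH 1  → 0 2 0 1
OVER    → 0 2 0 1 0
STORE 1 → 0 2 0 1
GT      → 0 2 0
SUB     → 0 2
ADD     → 2
PUSH 11 → 2 11
LOAD 1  → 2 11 0
DUP     → 2 11 0 0
STORE 1 → 2 11 0
OVER    → 2 11 0 11
STORE 2 → 2 11 0
STORE 0 → 2 11
ADD     → 13
DUP     → 13 13

11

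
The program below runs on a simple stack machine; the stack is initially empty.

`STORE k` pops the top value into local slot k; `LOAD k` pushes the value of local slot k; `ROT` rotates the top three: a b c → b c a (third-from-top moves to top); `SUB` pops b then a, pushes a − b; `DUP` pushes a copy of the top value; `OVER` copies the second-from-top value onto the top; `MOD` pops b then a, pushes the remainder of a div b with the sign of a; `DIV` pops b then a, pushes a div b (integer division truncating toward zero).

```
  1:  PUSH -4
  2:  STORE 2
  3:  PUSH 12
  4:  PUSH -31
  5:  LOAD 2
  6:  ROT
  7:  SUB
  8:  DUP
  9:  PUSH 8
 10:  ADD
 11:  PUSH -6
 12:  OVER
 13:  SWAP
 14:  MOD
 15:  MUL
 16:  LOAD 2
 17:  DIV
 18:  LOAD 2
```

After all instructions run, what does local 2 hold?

PUSH -4   -4
STORE 2   (empty)
PUSH 12   12
PUSH -31  12 -31
LOAD 2    12 -31 -4
ROT       -31 -4 12
SUB       -31 -16
DUP       -31 -16 -16
PUSH 8    -31 -16 -16 8
ADD       -31 -16 -8
PUSH -6   -31 -16 -8 -6
OVER      -31 -16 -8 -6 -8
SWAP      -31 -16 -8 -8 -6
MOD       -31 -16 -8 -2
MUL       -31 -16 16
LOAD 2    -31 -16 16 -4
DIV       -31 -16 -4
LOAD 2    -31 -16 -4 -4

-4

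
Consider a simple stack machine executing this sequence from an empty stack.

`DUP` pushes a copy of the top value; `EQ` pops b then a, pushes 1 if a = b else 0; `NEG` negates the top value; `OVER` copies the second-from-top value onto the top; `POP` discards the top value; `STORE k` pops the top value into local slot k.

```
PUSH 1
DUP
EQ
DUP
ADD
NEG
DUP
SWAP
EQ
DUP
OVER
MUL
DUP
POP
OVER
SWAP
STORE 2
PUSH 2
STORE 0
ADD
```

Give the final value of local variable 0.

PUSH 1  : 1
DUP     : 1 1
EQ      : 1
DUP     : 1 1
ADD     : 2
NEG     : -2
DUP     : -2 -2
SWAP    : -2 -2
EQ      : 1
DUP     : 1 1
OVER    : 1 1 1
MUL     : 1 1
DUP     : 1 1 1
POP     : 1 1
OVER    : 1 1 1
SWAP    : 1 1 1
STORE 2 : 1 1
PUSH 2  : 1 1 2
STORE 0 : 1 1
ADD     : 2

2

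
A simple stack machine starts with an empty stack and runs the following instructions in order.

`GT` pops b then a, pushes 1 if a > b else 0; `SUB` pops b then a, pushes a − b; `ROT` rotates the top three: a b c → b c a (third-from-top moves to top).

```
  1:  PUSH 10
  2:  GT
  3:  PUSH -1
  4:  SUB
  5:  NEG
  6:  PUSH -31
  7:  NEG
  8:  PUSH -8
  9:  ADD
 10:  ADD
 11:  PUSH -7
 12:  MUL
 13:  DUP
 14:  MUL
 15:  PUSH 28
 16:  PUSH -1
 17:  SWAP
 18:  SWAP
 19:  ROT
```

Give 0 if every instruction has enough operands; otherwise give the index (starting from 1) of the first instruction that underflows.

2

PUSH 10 -> [10]
GT  — needs 2 operands, stack has 1 → underflow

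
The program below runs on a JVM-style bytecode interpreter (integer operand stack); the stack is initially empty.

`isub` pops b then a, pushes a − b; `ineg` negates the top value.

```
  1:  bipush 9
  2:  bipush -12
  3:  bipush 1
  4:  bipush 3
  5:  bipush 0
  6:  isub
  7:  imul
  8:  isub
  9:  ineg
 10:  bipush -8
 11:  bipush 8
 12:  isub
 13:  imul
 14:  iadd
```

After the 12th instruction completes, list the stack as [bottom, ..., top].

[9, 15, -16]

bipush 9   : [9]
bipush -12 : [9, -12]
bipush 1   : [9, -12, 1]
bipush 3   : [9, -12, 1, 3]
bipush 0   : [9, -12, 1, 3, 0]
isub       : [9, -12, 1, 3]
imul       : [9, -12, 3]
isub       : [9, -15]
ineg       : [9, 15]
bipush -8  : [9, 15, -8]
bipush 8   : [9, 15, -8, 8]
isub       : [9, 15, -16]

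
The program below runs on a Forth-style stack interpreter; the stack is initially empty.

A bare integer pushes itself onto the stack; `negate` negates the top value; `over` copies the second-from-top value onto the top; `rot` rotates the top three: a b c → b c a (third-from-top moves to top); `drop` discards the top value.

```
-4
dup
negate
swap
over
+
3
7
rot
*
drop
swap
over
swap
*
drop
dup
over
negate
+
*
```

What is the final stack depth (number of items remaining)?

-4     → [-4]
dup    → [-4, -4]
negate → [-4, 4]
swap   → [4, -4]
over   → [4, -4, 4]
+      → [4, 0]
3      → [4, 0, 3]
7      → [4, 0, 3, 7]
rot    → [4, 3, 7, 0]
*      → [4, 3, 0]
drop   → [4, 3]
swap   → [3, 4]
over   → [3, 4, 3]
swap   → [3, 3, 4]
*      → [3, 12]
drop   → [3]
dup    → [3, 3]
over   → [3, 3, 3]
negate → [3, 3, -3]
+      → [3, 0]
*      → [0]

1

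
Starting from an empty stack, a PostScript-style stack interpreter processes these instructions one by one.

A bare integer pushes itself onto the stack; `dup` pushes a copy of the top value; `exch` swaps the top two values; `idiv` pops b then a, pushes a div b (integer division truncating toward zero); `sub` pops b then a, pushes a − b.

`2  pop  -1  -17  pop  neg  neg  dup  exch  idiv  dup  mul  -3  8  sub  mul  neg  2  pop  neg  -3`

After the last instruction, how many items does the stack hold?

2    → [2]
pop  → []
-1   → [-1]
-17  → [-1, -17]
pop  → [-1]
neg  → [1]
neg  → [-1]
dup  → [-1, -1]
exch → [-1, -1]
idiv → [1]
dup  → [1, 1]
mul  → [1]
-3   → [1, -3]
8    → [1, -3, 8]
sub  → [1, -11]
mul  → [-11]
neg  → [11]
2    → [11, 2]
pop  → [11]
neg  → [-11]
-3   → [-11, -3]

2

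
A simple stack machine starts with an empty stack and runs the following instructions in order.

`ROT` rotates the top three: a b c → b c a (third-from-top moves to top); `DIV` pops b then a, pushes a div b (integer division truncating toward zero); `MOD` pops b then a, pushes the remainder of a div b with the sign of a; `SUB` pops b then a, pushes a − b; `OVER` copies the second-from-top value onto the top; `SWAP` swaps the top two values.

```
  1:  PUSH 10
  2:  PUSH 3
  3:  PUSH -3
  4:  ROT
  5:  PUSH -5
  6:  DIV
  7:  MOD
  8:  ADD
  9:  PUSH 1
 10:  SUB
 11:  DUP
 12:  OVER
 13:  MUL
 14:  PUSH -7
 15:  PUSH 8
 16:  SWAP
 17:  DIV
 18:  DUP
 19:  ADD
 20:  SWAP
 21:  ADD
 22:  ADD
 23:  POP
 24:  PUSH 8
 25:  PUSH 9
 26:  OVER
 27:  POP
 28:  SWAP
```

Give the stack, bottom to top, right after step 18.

[1, 1, -1, -1]

PUSH 10 : 10
PUSH 3  : 10 3
PUSH -3 : 10 3 -3
ROT     : 3 -3 10
PUSH -5 : 3 -3 10 -5
DIV     : 3 -3 -2
MOD     : 3 -1
ADD     : 2
PUSH 1  : 2 1
SUB     : 1
DUP     : 1 1
OVER    : 1 1 1
MUL     : 1 1
PUSH -7 : 1 1 -7
PUSH 8  : 1 1 -7 8
SWAP    : 1 1 8 -7
DIV     : 1 1 -1
DUP     : 1 1 -1 -1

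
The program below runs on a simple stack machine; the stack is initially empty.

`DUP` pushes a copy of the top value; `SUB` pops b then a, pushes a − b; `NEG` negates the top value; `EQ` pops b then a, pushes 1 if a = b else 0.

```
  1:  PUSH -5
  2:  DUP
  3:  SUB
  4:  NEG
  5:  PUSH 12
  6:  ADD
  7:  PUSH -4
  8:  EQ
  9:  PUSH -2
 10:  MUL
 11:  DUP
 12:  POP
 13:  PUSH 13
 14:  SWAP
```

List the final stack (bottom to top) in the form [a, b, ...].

[13, 0]

PUSH -5  -5
DUP      -5 -5
SUB      0
NEG      0
PUSH 12  0 12
ADD      12
PUSH -4  12 -4
EQ       0
PUSH -2  0 -2
MUL      0
DUP      0 0
POP      0
PUSH 13  0 13
SWAP     13 0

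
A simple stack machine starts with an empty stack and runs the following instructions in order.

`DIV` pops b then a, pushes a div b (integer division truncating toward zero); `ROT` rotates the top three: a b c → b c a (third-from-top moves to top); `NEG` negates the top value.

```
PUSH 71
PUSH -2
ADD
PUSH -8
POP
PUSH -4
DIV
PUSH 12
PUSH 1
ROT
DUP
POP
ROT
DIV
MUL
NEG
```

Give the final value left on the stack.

1

PUSH 71  [71]
PUSH -2  [71, -2]
ADD      [69]
PUSH -8  [69, -8]
POP      [69]
PUSH -4  [69, -4]
DIV      [-17]
PUSH 12  [-17, 12]
PUSH 1   [-17, 12, 1]
ROT      [12, 1, -17]
DUP      [12, 1, -17, -17]
POP      [12, 1, -17]
ROT      [1, -17, 12]
DIV      [1, -1]
MUL      [-1]
NEG      [1]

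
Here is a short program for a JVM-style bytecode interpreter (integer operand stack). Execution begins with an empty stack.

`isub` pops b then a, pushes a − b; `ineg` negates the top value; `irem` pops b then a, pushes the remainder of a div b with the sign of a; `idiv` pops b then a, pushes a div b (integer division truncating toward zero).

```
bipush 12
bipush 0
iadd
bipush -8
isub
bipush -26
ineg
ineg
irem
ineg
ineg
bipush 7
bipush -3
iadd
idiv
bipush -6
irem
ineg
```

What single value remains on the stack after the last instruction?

-5

bipush 12   12
bipush 0    12 0
iadd        12
bipush -8   12 -8
isub        20
bipush -26  20 -26
ineg        20 26
ineg        20 -26
irem        20
ineg        -20
ineg        20
bipush 7    20 7
bipush -3   20 7 -3
iadd        20 4
idiv        5
bipush -6   5 -6
irem        5
ineg        -5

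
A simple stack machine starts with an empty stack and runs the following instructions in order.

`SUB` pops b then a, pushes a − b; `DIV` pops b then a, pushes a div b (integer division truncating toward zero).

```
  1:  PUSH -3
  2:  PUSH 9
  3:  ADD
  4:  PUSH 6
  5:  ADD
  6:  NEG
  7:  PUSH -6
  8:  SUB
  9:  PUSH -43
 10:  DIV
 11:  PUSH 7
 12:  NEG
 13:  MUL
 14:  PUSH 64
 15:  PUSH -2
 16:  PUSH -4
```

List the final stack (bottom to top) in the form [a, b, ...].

[0, 64, -2, -4]

PUSH -3  → -3
PUSH 9   → -3 9
ADD      → 6
PUSH 6   → 6 6
ADD      → 12
NEG      → -12
PUSH -6  → -12 -6
SUB      → -6
PUSH -43 → -6 -43
DIV      → 0
PUSH 7   → 0 7
NEG      → 0 -7
MUL      → 0
PUSH 64  → 0 64
PUSH -2  → 0 64 -2
PUSH -4  → 0 64 -2 -4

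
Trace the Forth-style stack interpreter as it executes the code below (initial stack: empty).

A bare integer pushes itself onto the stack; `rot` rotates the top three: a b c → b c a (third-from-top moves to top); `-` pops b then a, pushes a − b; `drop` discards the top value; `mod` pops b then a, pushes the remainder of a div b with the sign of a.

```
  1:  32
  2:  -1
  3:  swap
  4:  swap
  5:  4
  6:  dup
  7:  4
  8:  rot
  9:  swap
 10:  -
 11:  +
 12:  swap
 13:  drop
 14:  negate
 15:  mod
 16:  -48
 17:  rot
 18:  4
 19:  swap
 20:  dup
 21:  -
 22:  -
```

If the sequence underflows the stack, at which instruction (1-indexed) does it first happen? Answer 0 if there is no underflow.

32      32
-1      32 -1
swap    -1 32
swap    32 -1
4       32 -1 4
dup     32 -1 4 4
4       32 -1 4 4 4
rot     32 -1 4 4 4
swap    32 -1 4 4 4
-       32 -1 4 0
+       32 -1 4
swap    32 4 -1
drop    32 4
negate  32 -4
mod     0
-48     0 -48
rot  — needs 3 operands, stack has 2 → underflow

17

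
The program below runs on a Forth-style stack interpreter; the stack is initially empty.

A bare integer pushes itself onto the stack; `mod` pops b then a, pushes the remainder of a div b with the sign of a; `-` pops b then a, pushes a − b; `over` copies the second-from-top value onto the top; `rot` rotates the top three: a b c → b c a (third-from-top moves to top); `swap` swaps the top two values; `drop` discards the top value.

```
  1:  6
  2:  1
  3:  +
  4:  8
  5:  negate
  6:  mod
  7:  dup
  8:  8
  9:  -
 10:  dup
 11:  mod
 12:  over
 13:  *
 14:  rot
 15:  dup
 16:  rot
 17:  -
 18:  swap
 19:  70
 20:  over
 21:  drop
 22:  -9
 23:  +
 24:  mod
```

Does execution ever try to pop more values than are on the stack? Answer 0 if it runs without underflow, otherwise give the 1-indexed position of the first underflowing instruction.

6      → [6]
1      → [6, 1]
+      → [7]
8      → [7, 8]
negate → [7, -8]
mod    → [7]
dup    → [7, 7]
8      → [7, 7, 8]
-      → [7, -1]
dup    → [7, -1, -1]
mod    → [7, 0]
over   → [7, 0, 7]
*      → [7, 0]
rot  — needs 3 operands, stack has 2 → underflow

14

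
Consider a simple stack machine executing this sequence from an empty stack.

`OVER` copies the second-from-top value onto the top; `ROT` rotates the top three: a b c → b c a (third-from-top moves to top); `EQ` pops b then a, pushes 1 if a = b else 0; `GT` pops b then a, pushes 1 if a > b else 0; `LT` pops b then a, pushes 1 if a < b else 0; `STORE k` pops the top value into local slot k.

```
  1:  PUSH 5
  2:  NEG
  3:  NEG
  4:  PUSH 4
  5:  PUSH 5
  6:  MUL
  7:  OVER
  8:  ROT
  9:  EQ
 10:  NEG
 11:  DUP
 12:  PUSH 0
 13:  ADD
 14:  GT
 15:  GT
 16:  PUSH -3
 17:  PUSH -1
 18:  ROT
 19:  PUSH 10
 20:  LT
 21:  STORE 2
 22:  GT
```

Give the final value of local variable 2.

1

PUSH 5  → 5
NEG     → -5
NEG     → 5
PUSH 4  → 5 4
PUSH 5  → 5 4 5
MUL     → 5 20
OVER    → 5 20 5
ROT     → 20 5 5
EQ      → 20 1
NEG     → 20 -1
DUP     → 20 -1 -1
PUSH 0  → 20 -1 -1 0
ADD     → 20 -1 -1
GT      → 20 0
GT      → 1
PUSH -3 → 1 -3
PUSH -1 → 1 -3 -1
ROT     → -3 -1 1
PUSH 10 → -3 -1 1 10
LT      → -3 -1 1
STORE 2 → -3 -1
GT      → 0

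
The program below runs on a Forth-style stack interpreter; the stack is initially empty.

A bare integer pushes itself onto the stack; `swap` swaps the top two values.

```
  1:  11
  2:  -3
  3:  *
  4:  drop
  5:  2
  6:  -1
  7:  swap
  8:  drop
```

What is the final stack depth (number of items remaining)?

1

11   : 11
-3   : 11 -3
*    : -33
drop : (empty)
2    : 2
-1   : 2 -1
swap : -1 2
drop : -1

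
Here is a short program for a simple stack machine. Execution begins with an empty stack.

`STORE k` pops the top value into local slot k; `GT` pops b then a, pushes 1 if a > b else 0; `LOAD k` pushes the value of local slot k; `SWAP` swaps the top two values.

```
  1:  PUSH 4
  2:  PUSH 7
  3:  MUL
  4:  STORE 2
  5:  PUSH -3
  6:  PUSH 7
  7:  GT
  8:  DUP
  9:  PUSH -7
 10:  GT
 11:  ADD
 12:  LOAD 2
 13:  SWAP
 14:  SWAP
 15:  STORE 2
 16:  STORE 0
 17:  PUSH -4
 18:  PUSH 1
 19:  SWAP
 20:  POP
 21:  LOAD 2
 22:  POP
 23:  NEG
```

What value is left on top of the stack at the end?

-1

PUSH 4  → [4]
PUSH 7  → [4, 7]
MUL     → [28]
STORE 2 → []
PUSH -3 → [-3]
PUSH 7  → [-3, 7]
GT      → [0]
DUP     → [0, 0]
PUSH -7 → [0, 0, -7]
GT      → [0, 1]
ADD     → [1]
LOAD 2  → [1, 28]
SWAP    → [28, 1]
SWAP    → [1, 28]
STORE 2 → [1]
STORE 0 → []
PUSH -4 → [-4]
PUSH 1  → [-4, 1]
SWAP    → [1, -4]
POP     → [1]
LOAD 2  → [1, 28]
POP     → [1]
NEG     → [-1]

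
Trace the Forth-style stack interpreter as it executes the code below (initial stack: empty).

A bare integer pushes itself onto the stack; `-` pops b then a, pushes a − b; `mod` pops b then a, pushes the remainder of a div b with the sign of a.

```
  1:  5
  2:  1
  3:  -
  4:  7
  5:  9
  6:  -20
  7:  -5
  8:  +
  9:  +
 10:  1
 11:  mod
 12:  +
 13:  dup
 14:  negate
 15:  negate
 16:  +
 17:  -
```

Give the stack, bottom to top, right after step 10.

5    5
1    5 1
-    4
7    4 7
9    4 7 9
-20  4 7 9 -20
-5   4 7 9 -20 -5
+    4 7 9 -25
+    4 7 -16
1    4 7 -16 1

[4, 7, -16, 1]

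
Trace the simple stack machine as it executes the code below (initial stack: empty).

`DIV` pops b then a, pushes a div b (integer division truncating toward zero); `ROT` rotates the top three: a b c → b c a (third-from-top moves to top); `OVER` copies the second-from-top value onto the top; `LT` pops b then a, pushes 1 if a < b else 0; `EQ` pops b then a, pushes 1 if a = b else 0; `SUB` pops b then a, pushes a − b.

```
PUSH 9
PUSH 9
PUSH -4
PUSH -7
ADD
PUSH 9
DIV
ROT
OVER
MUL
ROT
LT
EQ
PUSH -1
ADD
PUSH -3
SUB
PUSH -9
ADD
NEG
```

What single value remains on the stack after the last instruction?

7

PUSH 9  -> 9
PUSH 9  -> 9 9
PUSH -4 -> 9 9 -4
PUSH -7 -> 9 9 -4 -7
ADD     -> 9 9 -11
PUSH 9  -> 9 9 -11 9
DIV     -> 9 9 -1
ROT     -> 9 -1 9
OVER    -> 9 -1 9 -1
MUL     -> 9 -1 -9
ROT     -> -1 -9 9
LT      -> -1 1
EQ      -> 0
PUSH -1 -> 0 -1
ADD     -> -1
PUSH -3 -> -1 -3
SUB     -> 2
PUSH -9 -> 2 -9
ADD     -> -7
NEG     -> 7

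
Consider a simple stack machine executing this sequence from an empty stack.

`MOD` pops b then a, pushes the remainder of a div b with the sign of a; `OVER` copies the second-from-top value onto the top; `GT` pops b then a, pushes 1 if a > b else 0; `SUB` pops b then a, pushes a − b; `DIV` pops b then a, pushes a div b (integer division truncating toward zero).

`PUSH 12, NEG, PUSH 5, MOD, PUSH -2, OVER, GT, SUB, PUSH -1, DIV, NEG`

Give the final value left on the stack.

-2

PUSH 12 → [12]
NEG     → [-12]
PUSH 5  → [-12, 5]
MOD     → [-2]
PUSH -2 → [-2, -2]
OVER    → [-2, -2, -2]
GT      → [-2, 0]
SUB     → [-2]
PUSH -1 → [-2, -1]
DIV     → [2]
NEG     → [-2]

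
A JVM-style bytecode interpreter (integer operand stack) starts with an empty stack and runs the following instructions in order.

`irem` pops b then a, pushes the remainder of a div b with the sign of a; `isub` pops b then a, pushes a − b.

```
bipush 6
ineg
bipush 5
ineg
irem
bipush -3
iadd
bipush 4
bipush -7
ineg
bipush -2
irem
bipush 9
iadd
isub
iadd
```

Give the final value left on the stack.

bipush 6  -> 6
ineg      -> -6
bipush 5  -> -6 5
ineg      -> -6 -5
irem      -> -1
bipush -3 -> -1 -3
iadd      -> -4
bipush 4  -> -4 4
bipush -7 -> -4 4 -7
ineg      -> -4 4 7
bipush -2 -> -4 4 7 -2
irem      -> -4 4 1
bipush 9  -> -4 4 1 9
iadd      -> -4 4 10
isub      -> -4 -6
iadd      -> -10

-10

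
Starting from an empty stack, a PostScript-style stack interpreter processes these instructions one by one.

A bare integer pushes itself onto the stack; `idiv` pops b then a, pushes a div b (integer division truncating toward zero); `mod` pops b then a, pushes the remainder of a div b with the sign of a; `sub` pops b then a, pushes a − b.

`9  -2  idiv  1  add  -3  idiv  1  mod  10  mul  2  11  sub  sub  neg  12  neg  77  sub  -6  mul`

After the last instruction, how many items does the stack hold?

9    -> 9
-2   -> 9 -2
idiv -> -4
1    -> -4 1
add  -> -3
-3   -> -3 -3
idiv -> 1
1    -> 1 1
mod  -> 0
10   -> 0 10
mul  -> 0
2    -> 0 2
11   -> 0 2 11
sub  -> 0 -9
sub  -> 9
neg  -> -9
12   -> -9 12
neg  -> -9 -12
77   -> -9 -12 77
sub  -> -9 -89
-6   -> -9 -89 -6
mul  -> -9 534

2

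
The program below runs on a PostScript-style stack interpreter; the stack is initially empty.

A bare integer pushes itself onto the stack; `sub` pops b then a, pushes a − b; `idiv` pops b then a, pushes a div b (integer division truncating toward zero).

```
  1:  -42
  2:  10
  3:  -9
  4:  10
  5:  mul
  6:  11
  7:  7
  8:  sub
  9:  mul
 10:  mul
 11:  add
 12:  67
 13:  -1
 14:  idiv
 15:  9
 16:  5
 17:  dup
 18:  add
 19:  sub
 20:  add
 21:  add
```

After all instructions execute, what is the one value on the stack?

-3710

-42  → -42
10   → -42 10
-9   → -42 10 -9
10   → -42 10 -9 10
mul  → -42 10 -90
11   → -42 10 -90 11
7    → -42 10 -90 11 7
sub  → -42 10 -90 4
mul  → -42 10 -360
mul  → -42 -3600
add  → -3642
67   → -3642 67
-1   → -3642 67 -1
idiv → -3642 -67
9    → -3642 -67 9
5    → -3642 -67 9 5
dup  → -3642 -67 9 5 5
add  → -3642 -67 9 10
sub  → -3642 -67 -1
add  → -3642 -68
add  → -3710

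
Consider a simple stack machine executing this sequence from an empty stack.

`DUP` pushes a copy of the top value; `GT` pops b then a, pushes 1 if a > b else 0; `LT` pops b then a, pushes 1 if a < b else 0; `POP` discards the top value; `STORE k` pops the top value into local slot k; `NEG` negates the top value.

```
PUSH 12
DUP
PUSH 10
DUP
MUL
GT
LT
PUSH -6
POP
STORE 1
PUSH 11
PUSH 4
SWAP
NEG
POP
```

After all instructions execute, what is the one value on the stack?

4

PUSH 12 → 12
DUP     → 12 12
PUSH 10 → 12 12 10
DUP     → 12 12 10 10
MUL     → 12 12 100
GT      → 12 0
LT      → 0
PUSH -6 → 0 -6
POP     → 0
STORE 1 → (empty)
PUSH 11 → 11
PUSH 4  → 11 4
SWAP    → 4 11
NEG     → 4 -11
POP     → 4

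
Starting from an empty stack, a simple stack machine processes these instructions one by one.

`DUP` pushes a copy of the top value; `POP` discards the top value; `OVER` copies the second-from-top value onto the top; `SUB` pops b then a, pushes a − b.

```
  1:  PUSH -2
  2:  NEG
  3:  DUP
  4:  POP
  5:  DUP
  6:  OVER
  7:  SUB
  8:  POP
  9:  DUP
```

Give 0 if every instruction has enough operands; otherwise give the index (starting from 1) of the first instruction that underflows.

0

PUSH -2 → [-2]
NEG     → [2]
DUP     → [2, 2]
POP     → [2]
DUP     → [2, 2]
OVER    → [2, 2, 2]
SUB     → [2, 0]
POP     → [2]
DUP     → [2, 2]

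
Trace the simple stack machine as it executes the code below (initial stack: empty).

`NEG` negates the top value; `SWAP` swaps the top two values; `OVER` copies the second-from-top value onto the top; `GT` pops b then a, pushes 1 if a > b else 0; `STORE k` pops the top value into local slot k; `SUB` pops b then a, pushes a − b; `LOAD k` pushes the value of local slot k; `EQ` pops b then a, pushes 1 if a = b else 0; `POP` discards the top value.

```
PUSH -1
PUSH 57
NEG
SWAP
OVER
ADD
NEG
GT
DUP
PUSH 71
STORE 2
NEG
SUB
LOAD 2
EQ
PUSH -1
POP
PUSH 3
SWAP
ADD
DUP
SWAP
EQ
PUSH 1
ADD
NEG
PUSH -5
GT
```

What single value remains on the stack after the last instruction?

1

PUSH -1 → [-1]
PUSH 57 → [-1, 57]
NEG     → [-1, -57]
SWAP    → [-57, -1]
OVER    → [-57, -1, -57]
ADD     → [-57, -58]
NEG     → [-57, 58]
GT      → [0]
DUP     → [0, 0]
PUSH 71 → [0, 0, 71]
STORE 2 → [0, 0]
NEG     → [0, 0]
SUB     → [0]
LOAD 2  → [0, 71]
EQ      → [0]
PUSH -1 → [0, -1]
POP     → [0]
PUSH 3  → [0, 3]
SWAP    → [3, 0]
ADD     → [3]
DUP     → [3, 3]
SWAP    → [3, 3]
EQ      → [1]
PUSH 1  → [1, 1]
ADD     → [2]
NEG     → [-2]
PUSH -5 → [-2, -5]
GT      → [1]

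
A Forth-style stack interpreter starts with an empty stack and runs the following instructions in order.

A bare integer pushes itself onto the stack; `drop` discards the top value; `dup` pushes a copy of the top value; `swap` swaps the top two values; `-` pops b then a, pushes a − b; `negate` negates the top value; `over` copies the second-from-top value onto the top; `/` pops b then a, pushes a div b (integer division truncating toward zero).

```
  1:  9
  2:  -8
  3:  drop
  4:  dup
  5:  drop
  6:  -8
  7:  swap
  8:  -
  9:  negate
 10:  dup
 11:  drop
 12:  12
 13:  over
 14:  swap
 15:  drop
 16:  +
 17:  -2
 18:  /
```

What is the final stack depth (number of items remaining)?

9      → 9
-8     → 9 -8
drop   → 9
dup    → 9 9
drop   → 9
-8     → 9 -8
swap   → -8 9
-      → -17
negate → 17
dup    → 17 17
drop   → 17
12     → 17 12
over   → 17 12 17
swap   → 17 17 12
drop   → 17 17
+      → 34
-2     → 34 -2
/      → -17

1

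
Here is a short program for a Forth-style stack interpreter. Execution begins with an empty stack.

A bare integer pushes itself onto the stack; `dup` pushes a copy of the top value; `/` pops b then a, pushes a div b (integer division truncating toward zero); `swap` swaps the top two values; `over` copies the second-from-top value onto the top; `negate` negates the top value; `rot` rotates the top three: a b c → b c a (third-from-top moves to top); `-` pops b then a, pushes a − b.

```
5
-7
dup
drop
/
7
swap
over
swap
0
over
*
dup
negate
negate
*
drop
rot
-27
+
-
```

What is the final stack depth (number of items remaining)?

2

5       5
-7      5 -7
dup     5 -7 -7
drop    5 -7
/       0
7       0 7
swap    7 0
over    7 0 7
swap    7 7 0
0       7 7 0 0
over    7 7 0 0 0
*       7 7 0 0
dup     7 7 0 0 0
negate  7 7 0 0 0
negate  7 7 0 0 0
*       7 7 0 0
drop    7 7 0
rot     7 0 7
-27     7 0 7 -27
+       7 0 -20
-       7 20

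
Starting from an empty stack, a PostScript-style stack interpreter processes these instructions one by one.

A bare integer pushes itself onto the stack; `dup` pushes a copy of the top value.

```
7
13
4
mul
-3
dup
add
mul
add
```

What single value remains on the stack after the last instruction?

-305

7    7
13   7 13
4    7 13 4
mul  7 52
-3   7 52 -3
dup  7 52 -3 -3
add  7 52 -6
mul  7 -312
add  -305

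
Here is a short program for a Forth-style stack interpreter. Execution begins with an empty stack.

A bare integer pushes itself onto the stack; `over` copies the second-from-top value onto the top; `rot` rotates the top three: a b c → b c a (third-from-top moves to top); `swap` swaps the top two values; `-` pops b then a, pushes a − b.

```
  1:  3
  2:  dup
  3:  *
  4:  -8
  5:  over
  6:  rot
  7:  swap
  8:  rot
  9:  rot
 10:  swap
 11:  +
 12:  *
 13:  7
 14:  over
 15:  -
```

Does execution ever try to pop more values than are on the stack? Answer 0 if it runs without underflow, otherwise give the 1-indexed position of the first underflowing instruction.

0

3    : [3]
dup  : [3, 3]
*    : [9]
-8   : [9, -8]
over : [9, -8, 9]
rot  : [-8, 9, 9]
swap : [-8, 9, 9]
rot  : [9, 9, -8]
rot  : [9, -8, 9]
swap : [9, 9, -8]
+    : [9, 1]
*    : [9]
7    : [9, 7]
over : [9, 7, 9]
-    : [9, -2]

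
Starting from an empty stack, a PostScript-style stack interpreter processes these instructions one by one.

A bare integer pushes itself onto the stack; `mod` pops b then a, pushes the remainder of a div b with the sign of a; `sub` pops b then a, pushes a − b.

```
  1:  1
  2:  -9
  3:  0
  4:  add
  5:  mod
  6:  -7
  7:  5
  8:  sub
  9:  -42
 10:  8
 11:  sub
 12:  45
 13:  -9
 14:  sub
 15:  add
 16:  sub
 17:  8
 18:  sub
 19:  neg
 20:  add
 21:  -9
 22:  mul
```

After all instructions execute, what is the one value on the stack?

1    1
-9   1 -9
0    1 -9 0
add  1 -9
mod  1
-7   1 -7
5    1 -7 5
sub  1 -12
-42  1 -12 -42
8    1 -12 -42 8
sub  1 -12 -50
45   1 -12 -50 45
-9   1 -12 -50 45 -9
sub  1 -12 -50 54
add  1 -12 4
sub  1 -16
8    1 -16 8
sub  1 -24
neg  1 24
add  25
-9   25 -9
mul  -225

-225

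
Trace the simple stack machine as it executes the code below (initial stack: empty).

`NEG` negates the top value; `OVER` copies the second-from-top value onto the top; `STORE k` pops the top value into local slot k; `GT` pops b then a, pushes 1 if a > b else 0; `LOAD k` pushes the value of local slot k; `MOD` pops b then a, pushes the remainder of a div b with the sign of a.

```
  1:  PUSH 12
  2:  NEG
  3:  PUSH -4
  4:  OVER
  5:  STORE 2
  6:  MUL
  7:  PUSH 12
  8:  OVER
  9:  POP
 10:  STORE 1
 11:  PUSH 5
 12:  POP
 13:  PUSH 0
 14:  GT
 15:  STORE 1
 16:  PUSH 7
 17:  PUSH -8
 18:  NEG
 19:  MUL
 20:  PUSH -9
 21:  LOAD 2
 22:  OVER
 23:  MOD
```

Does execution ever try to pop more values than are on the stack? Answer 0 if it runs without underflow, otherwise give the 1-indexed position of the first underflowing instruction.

0

PUSH 12 → 12
NEG     → -12
PUSH -4 → -12 -4
OVER    → -12 -4 -12
STORE 2 → -12 -4
MUL     → 48
PUSH 12 → 48 12
OVER    → 48 12 48
POP     → 48 12
STORE 1 → 48
PUSH 5  → 48 5
POP     → 48
PUSH 0  → 48 0
GT      → 1
STORE 1 → (empty)
PUSH 7  → 7
PUSH -8 → 7 -8
NEG     → 7 8
MUL     → 56
PUSH -9 → 56 -9
LOAD 2  → 56 -9 -12
OVER    → 56 -9 -12 -9
MOD     → 56 -9 -3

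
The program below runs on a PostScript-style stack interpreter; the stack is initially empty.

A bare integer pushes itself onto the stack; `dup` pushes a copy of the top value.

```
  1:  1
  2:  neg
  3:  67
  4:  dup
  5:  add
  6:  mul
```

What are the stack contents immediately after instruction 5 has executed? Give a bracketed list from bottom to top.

1   → 1
neg → -1
67  → -1 67
dup → -1 67 67
add → -1 134

[-1, 134]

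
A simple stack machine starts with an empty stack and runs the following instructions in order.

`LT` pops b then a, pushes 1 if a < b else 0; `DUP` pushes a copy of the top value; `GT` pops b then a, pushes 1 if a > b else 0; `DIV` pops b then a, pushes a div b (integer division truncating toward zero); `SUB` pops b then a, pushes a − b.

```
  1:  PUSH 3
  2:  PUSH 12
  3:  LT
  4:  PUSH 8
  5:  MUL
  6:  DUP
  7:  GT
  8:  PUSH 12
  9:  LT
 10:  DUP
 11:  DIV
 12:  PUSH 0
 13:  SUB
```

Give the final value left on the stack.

1

PUSH 3  → [3]
PUSH 12 → [3, 12]
LT      → [1]
PUSH 8  → [1, 8]
MUL     → [8]
DUP     → [8, 8]
GT      → [0]
PUSH 12 → [0, 12]
LT      → [1]
DUP     → [1, 1]
DIV     → [1]
PUSH 0  → [1, 0]
SUB     → [1]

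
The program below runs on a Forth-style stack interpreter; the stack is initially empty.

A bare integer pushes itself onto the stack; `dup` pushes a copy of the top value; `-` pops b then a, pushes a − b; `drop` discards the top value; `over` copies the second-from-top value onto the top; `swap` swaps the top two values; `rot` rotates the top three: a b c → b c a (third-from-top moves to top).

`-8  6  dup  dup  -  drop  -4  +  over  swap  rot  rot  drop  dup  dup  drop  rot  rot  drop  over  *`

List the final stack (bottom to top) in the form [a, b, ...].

-8   : -8
6    : -8 6
dup  : -8 6 6
dup  : -8 6 6 6
-    : -8 6 0
drop : -8 6
-4   : -8 6 -4
+    : -8 2
over : -8 2 -8
swap : -8 -8 2
rot  : -8 2 -8
rot  : 2 -8 -8
drop : 2 -8
dup  : 2 -8 -8
dup  : 2 -8 -8 -8
drop : 2 -8 -8
rot  : -8 -8 2
rot  : -8 2 -8
drop : -8 2
over : -8 2 -8
*    : -8 -16

[-8, -16]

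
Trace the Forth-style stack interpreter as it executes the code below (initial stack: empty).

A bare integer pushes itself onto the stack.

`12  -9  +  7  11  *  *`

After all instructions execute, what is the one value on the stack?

231

12 → [12]
-9 → [12, -9]
+  → [3]
7  → [3, 7]
11 → [3, 7, 11]
*  → [3, 77]
*  → [231]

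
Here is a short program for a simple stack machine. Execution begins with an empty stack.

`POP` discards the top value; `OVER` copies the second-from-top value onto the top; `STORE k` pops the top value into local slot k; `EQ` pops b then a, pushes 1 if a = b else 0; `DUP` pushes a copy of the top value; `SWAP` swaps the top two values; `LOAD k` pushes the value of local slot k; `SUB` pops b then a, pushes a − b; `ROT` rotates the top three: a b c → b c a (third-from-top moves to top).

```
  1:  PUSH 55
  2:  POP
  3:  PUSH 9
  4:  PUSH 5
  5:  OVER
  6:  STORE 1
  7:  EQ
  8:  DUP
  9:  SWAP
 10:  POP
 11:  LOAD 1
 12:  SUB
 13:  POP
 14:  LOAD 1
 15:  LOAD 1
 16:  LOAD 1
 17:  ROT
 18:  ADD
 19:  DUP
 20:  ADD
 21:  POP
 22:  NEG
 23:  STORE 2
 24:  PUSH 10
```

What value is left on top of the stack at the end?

PUSH 55 : 55
POP     : (empty)
PUSH 9  : 9
PUSH 5  : 9 5
OVER    : 9 5 9
STORE 1 : 9 5
EQ      : 0
DUP     : 0 0
SWAP    : 0 0
POP     : 0
LOAD 1  : 0 9
SUB     : -9
POP     : (empty)
LOAD 1  : 9
LOAD 1  : 9 9
LOAD 1  : 9 9 9
ROT     : 9 9 9
ADD     : 9 18
DUP     : 9 18 18
ADD     : 9 36
POP     : 9
NEG     : -9
STORE 2 : (empty)
PUSH 10 : 10

10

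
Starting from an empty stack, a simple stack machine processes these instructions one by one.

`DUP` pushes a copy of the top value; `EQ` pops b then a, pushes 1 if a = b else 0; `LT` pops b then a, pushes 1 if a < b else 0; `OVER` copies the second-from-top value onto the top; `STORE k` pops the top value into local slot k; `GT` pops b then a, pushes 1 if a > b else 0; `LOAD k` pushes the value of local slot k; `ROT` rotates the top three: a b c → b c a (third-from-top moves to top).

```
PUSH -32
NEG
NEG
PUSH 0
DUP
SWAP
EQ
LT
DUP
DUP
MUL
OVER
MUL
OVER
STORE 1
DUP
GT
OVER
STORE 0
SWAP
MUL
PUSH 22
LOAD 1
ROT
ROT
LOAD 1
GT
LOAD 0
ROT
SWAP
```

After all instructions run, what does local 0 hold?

PUSH -32  -32
NEG       32
NEG       -32
PUSH 0    -32 0
DUP       -32 0 0
SWAP      -32 0 0
EQ        -32 1
LT        1
DUP       1 1
DUP       1 1 1
MUL       1 1
OVER      1 1 1
MUL       1 1
OVER      1 1 1
STORE 1   1 1
DUP       1 1 1
GT        1 0
OVER      1 0 1
STORE 0   1 0
SWAP      0 1
MUL       0
PUSH 22   0 22
LOAD 1    0 22 1
ROT       22 1 0
ROT       1 0 22
LOAD 1    1 0 22 1
GT        1 0 1
LOAD 0    1 0 1 1
ROT       1 1 1 0
SWAP      1 1 0 1

1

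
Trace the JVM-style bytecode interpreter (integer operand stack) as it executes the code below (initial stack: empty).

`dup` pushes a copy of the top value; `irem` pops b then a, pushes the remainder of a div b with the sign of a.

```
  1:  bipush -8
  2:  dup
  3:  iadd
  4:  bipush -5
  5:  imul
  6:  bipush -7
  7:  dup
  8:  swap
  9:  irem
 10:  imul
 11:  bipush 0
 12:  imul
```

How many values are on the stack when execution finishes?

bipush -8  -8
dup        -8 -8
iadd       -16
bipush -5  -16 -5
imul       80
bipush -7  80 -7
dup        80 -7 -7
swap       80 -7 -7
irem       80 0
imul       0
bipush 0   0 0
imul       0

1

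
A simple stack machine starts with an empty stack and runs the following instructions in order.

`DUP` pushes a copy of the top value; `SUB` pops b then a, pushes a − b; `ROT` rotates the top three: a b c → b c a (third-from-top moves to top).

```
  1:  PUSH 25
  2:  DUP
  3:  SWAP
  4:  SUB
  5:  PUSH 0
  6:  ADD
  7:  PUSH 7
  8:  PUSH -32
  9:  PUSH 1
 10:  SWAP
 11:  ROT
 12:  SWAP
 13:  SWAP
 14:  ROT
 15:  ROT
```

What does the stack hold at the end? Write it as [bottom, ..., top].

[0, 7, 1, -32]

PUSH 25  -> 25
DUP      -> 25 25
SWAP     -> 25 25
SUB      -> 0
PUSH 0   -> 0 0
ADD      -> 0
PUSH 7   -> 0 7
PUSH -32 -> 0 7 -32
PUSH 1   -> 0 7 -32 1
SWAP     -> 0 7 1 -32
ROT      -> 0 1 -32 7
SWAP     -> 0 1 7 -32
SWAP     -> 0 1 -32 7
ROT      -> 0 -32 7 1
ROT      -> 0 7 1 -32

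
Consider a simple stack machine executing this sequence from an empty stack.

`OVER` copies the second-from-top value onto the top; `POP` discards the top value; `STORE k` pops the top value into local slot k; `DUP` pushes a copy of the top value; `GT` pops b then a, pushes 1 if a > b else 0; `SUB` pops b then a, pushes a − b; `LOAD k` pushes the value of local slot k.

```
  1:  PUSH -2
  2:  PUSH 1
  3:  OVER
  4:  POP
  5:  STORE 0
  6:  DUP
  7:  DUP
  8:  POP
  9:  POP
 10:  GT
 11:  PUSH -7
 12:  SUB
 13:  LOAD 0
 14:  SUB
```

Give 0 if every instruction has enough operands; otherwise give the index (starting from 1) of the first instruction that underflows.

PUSH -2 → -2
PUSH 1  → -2 1
OVER    → -2 1 -2
POP     → -2 1
STORE 0 → -2
DUP     → -2 -2
DUP     → -2 -2 -2
POP     → -2 -2
POP     → -2
GT  — needs 2 operands, stack has 1 → underflow

10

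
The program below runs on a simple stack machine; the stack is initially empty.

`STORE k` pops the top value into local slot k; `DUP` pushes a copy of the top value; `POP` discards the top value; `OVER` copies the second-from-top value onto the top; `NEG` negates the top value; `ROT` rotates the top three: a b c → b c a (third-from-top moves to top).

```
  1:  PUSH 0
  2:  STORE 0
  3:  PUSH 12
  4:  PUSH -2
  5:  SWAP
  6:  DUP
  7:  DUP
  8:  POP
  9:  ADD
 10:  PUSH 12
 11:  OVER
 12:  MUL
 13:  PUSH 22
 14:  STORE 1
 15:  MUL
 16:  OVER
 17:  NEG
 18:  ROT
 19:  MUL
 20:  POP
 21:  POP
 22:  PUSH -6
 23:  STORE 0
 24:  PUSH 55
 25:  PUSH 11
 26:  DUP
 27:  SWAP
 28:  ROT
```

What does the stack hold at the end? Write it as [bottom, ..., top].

[11, 11, 55]

PUSH 0  : 0
STORE 0 : (empty)
PUSH 12 : 12
PUSH -2 : 12 -2
SWAP    : -2 12
DUP     : -2 12 12
DUP     : -2 12 12 12
POP     : -2 12 12
ADD     : -2 24
PUSH 12 : -2 24 12
OVER    : -2 24 12 24
MUL     : -2 24 288
PUSH 22 : -2 24 288 22
STORE 1 : -2 24 288
MUL     : -2 6912
OVER    : -2 6912 -2
NEG     : -2 6912 2
ROT     : 6912 2 -2
MUL     : 6912 -4
POP     : 6912
POP     : (empty)
PUSH -6 : -6
STORE 0 : (empty)
PUSH 55 : 55
PUSH 11 : 55 11
DUP     : 55 11 11
SWAP    : 55 11 11
ROT     : 11 11 55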